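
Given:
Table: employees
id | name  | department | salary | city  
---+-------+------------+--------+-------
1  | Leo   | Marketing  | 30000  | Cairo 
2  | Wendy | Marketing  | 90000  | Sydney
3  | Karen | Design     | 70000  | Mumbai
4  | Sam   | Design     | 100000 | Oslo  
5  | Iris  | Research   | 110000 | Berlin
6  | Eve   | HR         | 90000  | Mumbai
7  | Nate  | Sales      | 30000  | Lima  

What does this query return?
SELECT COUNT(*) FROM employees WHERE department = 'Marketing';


Counting rows where department = 'Marketing'
  Leo -> MATCH
  Wendy -> MATCH


2


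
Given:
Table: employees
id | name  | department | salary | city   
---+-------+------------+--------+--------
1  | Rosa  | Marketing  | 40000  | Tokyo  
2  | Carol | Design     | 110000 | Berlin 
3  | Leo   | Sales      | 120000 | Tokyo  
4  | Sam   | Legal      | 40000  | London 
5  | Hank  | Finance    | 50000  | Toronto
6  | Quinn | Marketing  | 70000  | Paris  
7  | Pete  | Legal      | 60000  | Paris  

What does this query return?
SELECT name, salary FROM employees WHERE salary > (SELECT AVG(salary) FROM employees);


Subquery: AVG(salary) = 70000.0
Filtering: salary > 70000.0
  Carol (110000) -> MATCH
  Leo (120000) -> MATCH


2 rows:
Carol, 110000
Leo, 120000


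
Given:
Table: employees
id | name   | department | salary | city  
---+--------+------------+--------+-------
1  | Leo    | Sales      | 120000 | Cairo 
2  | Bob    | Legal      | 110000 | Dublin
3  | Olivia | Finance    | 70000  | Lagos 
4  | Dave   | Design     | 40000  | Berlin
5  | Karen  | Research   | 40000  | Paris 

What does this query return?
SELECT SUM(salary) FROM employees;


SUM(salary) = 120000 + 110000 + 70000 + 40000 + 40000 = 380000

380000


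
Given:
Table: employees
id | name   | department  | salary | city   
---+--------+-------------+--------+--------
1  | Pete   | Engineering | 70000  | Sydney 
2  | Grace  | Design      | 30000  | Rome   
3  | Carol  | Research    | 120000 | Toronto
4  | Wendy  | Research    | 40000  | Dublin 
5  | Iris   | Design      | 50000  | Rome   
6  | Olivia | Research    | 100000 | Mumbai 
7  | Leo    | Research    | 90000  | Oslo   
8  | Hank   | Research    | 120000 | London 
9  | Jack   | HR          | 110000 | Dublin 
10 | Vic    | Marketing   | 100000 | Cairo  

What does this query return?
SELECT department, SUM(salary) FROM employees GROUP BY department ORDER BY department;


Summing salary within each department:
  Design: 30000 + 50000 = 80000
  Engineering: 70000 = 70000
  HR: 110000 = 110000
  Marketing: 100000 = 100000
  Research: 120000 + 40000 + 100000 + 90000 + 120000 = 470000


5 groups:
Design, 80000
Engineering, 70000
HR, 110000
Marketing, 100000
Research, 470000


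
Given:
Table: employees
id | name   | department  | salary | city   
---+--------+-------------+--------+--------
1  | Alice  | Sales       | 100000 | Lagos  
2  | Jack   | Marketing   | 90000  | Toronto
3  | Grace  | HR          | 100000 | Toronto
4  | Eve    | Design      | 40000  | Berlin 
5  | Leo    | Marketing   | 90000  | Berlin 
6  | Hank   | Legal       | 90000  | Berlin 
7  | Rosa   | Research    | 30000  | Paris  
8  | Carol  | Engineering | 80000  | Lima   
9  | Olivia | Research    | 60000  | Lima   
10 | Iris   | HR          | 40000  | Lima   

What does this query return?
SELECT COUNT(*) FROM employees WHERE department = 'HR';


Counting rows where department = 'HR'
  Grace -> MATCH
  Iris -> MATCH


2


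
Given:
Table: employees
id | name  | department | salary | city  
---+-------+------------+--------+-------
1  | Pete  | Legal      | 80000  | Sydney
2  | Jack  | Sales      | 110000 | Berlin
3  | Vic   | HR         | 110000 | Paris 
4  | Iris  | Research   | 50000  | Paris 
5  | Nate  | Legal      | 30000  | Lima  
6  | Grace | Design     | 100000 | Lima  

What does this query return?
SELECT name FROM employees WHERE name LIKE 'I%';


LIKE 'I%' matches names starting with 'I'
Matching: 1

1 rows:
Iris


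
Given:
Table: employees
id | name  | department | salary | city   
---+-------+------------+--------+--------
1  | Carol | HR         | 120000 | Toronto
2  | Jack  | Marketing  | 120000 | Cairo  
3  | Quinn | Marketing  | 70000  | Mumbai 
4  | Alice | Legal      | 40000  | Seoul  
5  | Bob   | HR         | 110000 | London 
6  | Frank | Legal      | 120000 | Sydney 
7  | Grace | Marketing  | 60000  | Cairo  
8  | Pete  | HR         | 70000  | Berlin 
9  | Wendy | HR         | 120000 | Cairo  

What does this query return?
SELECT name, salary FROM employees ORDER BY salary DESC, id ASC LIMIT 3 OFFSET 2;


Sort by salary DESC (id ASC tiebreak), then skip 2 and take 3
Rows 3 through 5

3 rows:
Frank, 120000
Wendy, 120000
Bob, 110000


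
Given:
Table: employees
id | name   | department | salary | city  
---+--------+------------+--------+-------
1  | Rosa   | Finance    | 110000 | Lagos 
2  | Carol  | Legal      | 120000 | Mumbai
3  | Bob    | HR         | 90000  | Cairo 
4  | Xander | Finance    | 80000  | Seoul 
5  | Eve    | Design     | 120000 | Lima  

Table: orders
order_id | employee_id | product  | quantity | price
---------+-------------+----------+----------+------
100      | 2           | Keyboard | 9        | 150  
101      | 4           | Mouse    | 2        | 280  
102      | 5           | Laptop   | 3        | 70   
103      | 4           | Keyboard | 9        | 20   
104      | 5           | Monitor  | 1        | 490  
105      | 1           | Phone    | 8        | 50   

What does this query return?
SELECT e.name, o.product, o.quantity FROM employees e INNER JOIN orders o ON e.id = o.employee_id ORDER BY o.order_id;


Joining employees.id = orders.employee_id:
  employee Carol (id=2) -> order Keyboard
  employee Xander (id=4) -> order Mouse
  employee Eve (id=5) -> order Laptop
  employee Xander (id=4) -> order Keyboard
  employee Eve (id=5) -> order Monitor
  employee Rosa (id=1) -> order Phone


6 rows:
Carol, Keyboard, 9
Xander, Mouse, 2
Eve, Laptop, 3
Xander, Keyboard, 9
Eve, Monitor, 1
Rosa, Phone, 8


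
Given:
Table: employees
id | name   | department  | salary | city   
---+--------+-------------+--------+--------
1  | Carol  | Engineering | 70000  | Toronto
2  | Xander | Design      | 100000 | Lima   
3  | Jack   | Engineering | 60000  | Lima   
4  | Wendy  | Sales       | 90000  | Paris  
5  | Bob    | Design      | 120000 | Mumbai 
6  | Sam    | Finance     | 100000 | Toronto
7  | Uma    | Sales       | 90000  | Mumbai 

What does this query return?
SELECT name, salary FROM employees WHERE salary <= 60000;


Filtering: salary <= 60000
Matching: 1 rows

1 rows:
Jack, 60000


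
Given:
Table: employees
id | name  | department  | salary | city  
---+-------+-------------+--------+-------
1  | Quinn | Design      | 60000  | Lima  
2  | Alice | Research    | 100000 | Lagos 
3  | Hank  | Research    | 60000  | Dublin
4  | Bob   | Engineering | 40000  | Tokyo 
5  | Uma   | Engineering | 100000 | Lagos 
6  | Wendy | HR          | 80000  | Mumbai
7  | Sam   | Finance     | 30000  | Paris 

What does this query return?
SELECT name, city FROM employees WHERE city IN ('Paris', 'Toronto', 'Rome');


Filtering: city IN ('Paris', 'Toronto', 'Rome')
Matching: 1 rows

1 rows:
Sam, Paris


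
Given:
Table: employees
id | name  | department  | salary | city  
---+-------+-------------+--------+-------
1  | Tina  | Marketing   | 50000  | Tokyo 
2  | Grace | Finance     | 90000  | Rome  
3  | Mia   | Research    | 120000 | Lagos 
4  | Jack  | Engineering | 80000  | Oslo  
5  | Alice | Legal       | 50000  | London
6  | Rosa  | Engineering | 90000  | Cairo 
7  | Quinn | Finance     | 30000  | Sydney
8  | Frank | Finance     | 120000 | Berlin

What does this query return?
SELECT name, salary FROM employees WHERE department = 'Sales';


Filtering: department = 'Sales'
Matching rows: 0

Empty result set (0 rows)


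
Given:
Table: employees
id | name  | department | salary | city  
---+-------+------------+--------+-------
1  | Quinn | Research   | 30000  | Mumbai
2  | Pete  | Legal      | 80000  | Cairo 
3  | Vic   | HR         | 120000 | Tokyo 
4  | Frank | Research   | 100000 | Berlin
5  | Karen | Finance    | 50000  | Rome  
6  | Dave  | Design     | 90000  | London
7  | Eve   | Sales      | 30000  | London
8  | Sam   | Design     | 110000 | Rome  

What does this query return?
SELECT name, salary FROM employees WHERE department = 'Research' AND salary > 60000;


Filtering: department = 'Research' AND salary > 60000
Matching: 1 rows

1 rows:
Frank, 100000


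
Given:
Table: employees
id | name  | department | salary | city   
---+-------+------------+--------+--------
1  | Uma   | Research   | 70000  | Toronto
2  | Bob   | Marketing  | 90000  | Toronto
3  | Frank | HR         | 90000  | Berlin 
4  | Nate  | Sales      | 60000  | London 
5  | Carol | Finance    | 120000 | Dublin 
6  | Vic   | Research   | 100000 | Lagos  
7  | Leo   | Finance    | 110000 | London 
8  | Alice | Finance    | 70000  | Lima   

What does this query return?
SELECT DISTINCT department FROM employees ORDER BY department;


All 'department' values (row order): Research, Marketing, HR, Sales, Finance, Research, Finance, Finance
Removing duplicates leaves 5 unique value(s).

5 values:
Finance
HR
Marketing
Research
Sales


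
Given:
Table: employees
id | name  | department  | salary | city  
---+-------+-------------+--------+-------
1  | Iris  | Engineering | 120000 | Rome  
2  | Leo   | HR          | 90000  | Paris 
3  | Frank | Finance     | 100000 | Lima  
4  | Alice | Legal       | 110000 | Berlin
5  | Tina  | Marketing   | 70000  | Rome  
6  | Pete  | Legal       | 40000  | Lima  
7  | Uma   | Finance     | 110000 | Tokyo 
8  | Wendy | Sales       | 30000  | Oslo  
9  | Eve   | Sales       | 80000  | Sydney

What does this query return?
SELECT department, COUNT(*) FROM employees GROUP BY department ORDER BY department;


Assigning each row to its department group:
  Iris -> Engineering
  Leo -> HR
  Frank -> Finance
  Alice -> Legal
  Tina -> Marketing
  Pete -> Legal
  Uma -> Finance
  Wendy -> Sales
  Eve -> Sales


6 groups:
Engineering, 1
Finance, 2
HR, 1
Legal, 2
Marketing, 1
Sales, 2


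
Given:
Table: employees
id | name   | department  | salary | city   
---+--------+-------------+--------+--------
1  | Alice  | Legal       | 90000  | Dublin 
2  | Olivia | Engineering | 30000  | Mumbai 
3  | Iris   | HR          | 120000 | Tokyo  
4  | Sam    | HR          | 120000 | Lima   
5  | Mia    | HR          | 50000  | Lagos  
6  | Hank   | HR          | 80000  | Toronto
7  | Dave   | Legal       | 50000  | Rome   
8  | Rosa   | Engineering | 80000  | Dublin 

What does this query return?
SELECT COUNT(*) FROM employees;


COUNT(*) counts all rows

8


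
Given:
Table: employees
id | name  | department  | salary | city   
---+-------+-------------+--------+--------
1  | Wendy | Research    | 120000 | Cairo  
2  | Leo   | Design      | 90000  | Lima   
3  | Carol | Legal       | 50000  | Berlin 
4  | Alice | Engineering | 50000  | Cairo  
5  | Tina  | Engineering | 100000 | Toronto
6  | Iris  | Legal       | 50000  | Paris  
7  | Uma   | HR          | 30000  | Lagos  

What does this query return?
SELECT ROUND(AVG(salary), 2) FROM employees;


SUM(salary) = 490000
COUNT = 7
ROUND(AVG, 2) = ROUND(490000 / 7, 2) = 70000.0

70000.0


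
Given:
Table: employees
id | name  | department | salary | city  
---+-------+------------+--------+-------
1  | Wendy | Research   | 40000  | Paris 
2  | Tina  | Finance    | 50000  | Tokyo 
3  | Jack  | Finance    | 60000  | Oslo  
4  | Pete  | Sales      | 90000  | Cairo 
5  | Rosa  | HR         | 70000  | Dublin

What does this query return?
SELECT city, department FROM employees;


Projecting columns: city, department

5 rows:
Paris, Research
Tokyo, Finance
Oslo, Finance
Cairo, Sales
Dublin, HR


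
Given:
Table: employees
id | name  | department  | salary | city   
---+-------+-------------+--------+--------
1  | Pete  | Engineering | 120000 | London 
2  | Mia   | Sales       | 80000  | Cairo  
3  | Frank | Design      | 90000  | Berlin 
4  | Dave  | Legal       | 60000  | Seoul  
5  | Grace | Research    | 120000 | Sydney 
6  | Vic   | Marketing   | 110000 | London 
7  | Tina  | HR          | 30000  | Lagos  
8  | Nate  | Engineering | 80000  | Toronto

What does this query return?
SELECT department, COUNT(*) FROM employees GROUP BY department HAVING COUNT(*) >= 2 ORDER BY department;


Groups with count >= 2:
  Engineering: 2 -> PASS
  Design: 1 -> filtered out
  HR: 1 -> filtered out
  Legal: 1 -> filtered out
  Marketing: 1 -> filtered out
  Research: 1 -> filtered out
  Sales: 1 -> filtered out


1 groups:
Engineering, 2


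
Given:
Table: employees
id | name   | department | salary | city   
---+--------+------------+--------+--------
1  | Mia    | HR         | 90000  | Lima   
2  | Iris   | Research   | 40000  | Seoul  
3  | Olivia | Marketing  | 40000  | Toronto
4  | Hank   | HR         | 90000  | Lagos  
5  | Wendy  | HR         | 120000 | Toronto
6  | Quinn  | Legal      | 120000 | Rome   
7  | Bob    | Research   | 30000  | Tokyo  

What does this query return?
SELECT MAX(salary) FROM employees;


Salaries: 90000, 40000, 40000, 90000, 120000, 120000, 30000
MAX = 120000

120000


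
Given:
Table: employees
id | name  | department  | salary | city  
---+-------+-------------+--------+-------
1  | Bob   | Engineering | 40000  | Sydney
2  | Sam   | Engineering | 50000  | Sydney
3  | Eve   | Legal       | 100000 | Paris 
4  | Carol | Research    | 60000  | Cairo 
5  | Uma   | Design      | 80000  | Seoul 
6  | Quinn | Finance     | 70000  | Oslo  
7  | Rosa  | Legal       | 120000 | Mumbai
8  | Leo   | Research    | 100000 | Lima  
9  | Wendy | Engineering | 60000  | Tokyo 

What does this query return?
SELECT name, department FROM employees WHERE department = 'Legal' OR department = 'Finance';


Filtering: department = 'Legal' OR 'Finance'
Matching: 3 rows

3 rows:
Eve, Legal
Quinn, Finance
Rosa, Legal


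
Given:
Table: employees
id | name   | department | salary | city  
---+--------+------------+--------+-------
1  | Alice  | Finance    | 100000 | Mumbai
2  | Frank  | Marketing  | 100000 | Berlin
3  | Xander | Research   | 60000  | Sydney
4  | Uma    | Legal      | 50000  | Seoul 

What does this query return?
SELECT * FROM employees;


SELECT * returns all 4 rows with all columns

4 rows:
1, Alice, Finance, 100000, Mumbai
2, Frank, Marketing, 100000, Berlin
3, Xander, Research, 60000, Sydney
4, Uma, Legal, 50000, Seoul


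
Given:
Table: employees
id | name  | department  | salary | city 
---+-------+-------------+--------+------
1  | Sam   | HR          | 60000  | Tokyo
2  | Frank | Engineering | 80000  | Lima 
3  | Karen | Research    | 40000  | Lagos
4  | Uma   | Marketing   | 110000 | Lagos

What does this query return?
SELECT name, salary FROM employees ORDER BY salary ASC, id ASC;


Sorting by salary ASC, then id ASC for ties

4 rows:
Karen, 40000
Sam, 60000
Frank, 80000
Uma, 110000


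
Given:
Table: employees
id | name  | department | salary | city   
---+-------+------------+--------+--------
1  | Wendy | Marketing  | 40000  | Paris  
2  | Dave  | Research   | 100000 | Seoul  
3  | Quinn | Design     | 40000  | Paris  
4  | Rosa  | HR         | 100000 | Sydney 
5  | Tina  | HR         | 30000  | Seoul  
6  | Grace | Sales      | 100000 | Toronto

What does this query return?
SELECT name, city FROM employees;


Projecting columns: name, city

6 rows:
Wendy, Paris
Dave, Seoul
Quinn, Paris
Rosa, Sydney
Tina, Seoul
Grace, Toronto


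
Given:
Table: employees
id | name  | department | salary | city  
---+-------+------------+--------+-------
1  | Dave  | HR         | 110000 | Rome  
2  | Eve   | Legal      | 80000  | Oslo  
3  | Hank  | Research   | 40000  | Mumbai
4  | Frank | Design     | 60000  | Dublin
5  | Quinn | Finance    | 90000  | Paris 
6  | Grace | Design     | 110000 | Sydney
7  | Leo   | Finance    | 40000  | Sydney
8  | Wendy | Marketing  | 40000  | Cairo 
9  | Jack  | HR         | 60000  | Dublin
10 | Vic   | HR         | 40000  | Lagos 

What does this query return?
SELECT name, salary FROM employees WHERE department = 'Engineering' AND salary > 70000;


Filtering: department = 'Engineering' AND salary > 70000
Matching: 0 rows

Empty result set (0 rows)


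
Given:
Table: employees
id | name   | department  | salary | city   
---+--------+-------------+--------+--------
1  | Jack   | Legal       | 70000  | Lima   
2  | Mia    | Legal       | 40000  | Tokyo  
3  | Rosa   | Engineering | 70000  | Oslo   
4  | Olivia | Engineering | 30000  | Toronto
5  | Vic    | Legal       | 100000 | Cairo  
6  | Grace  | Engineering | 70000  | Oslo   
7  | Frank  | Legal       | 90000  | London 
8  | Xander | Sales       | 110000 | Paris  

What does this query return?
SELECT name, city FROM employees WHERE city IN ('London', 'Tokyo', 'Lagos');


Filtering: city IN ('London', 'Tokyo', 'Lagos')
Matching: 2 rows

2 rows:
Mia, Tokyo
Frank, London


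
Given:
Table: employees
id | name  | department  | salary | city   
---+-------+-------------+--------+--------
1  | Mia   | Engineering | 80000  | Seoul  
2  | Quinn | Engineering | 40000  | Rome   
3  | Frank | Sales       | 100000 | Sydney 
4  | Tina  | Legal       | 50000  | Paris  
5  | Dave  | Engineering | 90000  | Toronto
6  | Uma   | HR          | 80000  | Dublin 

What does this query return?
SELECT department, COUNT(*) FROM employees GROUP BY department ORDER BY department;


Assigning each row to its department group:
  Mia -> Engineering
  Quinn -> Engineering
  Frank -> Sales
  Tina -> Legal
  Dave -> Engineering
  Uma -> HR


4 groups:
Engineering, 3
HR, 1
Legal, 1
Sales, 1


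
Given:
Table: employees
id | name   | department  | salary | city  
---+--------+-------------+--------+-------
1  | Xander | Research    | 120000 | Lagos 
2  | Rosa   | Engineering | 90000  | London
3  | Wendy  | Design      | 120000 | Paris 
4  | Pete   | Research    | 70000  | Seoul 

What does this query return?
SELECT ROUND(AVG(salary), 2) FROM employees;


SUM(salary) = 400000
COUNT = 4
ROUND(AVG, 2) = ROUND(400000 / 4, 2) = 100000.0

100000.0


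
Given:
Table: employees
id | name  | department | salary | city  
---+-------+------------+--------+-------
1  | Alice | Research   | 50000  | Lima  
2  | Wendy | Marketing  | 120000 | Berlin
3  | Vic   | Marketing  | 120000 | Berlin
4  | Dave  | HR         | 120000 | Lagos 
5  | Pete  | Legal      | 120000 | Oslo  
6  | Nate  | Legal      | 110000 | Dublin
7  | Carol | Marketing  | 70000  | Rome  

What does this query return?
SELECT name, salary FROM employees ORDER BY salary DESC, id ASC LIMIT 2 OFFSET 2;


Sort by salary DESC (id ASC tiebreak), then skip 2 and take 2
Rows 3 through 4

2 rows:
Dave, 120000
Pete, 120000


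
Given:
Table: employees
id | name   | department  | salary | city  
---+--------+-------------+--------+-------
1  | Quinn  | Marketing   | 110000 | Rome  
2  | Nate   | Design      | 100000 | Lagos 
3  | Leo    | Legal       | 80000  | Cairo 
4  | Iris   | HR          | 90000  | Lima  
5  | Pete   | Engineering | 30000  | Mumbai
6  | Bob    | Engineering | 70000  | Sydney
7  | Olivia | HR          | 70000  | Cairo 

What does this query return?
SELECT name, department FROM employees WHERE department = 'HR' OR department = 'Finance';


Filtering: department = 'HR' OR 'Finance'
Matching: 2 rows

2 rows:
Iris, HR
Olivia, HR


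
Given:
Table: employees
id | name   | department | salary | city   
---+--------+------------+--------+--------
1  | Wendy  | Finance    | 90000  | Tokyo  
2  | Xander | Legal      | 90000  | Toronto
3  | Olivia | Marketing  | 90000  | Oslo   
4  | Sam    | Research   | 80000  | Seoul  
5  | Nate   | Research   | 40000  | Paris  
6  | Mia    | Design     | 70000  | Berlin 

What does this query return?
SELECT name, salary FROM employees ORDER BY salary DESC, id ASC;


Sorting by salary DESC, then id ASC for ties

6 rows:
Wendy, 90000
Xander, 90000
Olivia, 90000
Sam, 80000
Mia, 70000
Nate, 40000


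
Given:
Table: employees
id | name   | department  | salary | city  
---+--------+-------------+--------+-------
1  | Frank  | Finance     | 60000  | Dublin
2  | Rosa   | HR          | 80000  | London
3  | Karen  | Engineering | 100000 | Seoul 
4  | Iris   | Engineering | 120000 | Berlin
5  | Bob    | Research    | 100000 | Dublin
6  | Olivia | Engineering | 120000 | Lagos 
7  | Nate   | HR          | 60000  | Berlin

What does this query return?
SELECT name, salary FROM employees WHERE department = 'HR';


Filtering: department = 'HR'
Matching rows: 2

2 rows:
Rosa, 80000
Nate, 60000


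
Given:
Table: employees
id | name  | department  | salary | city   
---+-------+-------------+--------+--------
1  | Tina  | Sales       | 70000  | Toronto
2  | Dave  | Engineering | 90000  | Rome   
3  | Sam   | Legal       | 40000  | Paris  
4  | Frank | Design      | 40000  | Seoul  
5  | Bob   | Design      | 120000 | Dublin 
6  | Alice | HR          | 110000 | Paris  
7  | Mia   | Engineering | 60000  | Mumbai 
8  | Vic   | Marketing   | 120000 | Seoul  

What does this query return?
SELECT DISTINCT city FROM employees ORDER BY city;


All 'city' values (row order): Toronto, Rome, Paris, Seoul, Dublin, Paris, Mumbai, Seoul
Removing duplicates leaves 6 unique value(s).

6 values:
Dublin
Mumbai
Paris
Rome
Seoul
Toronto


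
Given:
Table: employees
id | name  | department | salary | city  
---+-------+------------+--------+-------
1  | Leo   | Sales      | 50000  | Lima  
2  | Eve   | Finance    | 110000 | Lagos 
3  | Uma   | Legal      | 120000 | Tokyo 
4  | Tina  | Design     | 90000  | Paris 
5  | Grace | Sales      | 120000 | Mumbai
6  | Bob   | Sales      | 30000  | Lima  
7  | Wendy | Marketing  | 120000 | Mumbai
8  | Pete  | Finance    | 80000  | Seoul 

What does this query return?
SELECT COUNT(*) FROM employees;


COUNT(*) counts all rows

8


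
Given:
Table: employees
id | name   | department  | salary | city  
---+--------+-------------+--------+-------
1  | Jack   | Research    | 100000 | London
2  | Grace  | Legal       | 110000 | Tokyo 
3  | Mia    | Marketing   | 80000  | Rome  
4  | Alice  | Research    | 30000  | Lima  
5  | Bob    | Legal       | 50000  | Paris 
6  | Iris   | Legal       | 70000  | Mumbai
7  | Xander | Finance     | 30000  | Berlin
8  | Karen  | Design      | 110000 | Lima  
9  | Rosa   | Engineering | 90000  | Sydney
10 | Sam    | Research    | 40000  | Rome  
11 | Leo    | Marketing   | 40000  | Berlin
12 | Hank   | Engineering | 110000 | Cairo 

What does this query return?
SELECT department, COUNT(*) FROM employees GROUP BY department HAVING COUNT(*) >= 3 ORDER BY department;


Groups with count >= 3:
  Legal: 3 -> PASS
  Research: 3 -> PASS
  Design: 1 -> filtered out
  Engineering: 2 -> filtered out
  Finance: 1 -> filtered out
  Marketing: 2 -> filtered out


2 groups:
Legal, 3
Research, 3


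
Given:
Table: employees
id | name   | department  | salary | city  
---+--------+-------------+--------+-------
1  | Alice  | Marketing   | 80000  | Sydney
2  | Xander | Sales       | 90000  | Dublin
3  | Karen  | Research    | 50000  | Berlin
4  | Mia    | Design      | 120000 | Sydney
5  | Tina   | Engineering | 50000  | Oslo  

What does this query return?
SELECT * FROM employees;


SELECT * returns all 5 rows with all columns

5 rows:
1, Alice, Marketing, 80000, Sydney
2, Xander, Sales, 90000, Dublin
3, Karen, Research, 50000, Berlin
4, Mia, Design, 120000, Sydney
5, Tina, Engineering, 50000, Oslo


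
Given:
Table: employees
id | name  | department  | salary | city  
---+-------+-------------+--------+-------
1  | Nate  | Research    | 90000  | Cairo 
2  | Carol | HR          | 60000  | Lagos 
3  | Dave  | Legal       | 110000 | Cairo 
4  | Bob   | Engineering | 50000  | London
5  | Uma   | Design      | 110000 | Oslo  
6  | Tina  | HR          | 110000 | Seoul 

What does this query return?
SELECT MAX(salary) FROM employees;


Salaries: 90000, 60000, 110000, 50000, 110000, 110000
MAX = 110000

110000


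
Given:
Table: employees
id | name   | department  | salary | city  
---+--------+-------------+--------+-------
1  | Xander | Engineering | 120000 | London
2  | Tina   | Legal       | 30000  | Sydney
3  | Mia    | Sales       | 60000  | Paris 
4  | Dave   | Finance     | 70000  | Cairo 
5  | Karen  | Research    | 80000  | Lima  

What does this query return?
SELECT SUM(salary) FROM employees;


SUM(salary) = 120000 + 30000 + 60000 + 70000 + 80000 = 360000

360000


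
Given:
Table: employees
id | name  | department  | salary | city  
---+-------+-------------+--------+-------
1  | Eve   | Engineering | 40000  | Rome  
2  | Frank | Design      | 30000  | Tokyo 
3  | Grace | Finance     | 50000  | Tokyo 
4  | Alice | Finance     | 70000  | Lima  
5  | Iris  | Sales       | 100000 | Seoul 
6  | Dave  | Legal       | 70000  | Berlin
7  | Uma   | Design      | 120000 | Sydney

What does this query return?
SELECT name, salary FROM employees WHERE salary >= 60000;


Filtering: salary >= 60000
Matching: 4 rows

4 rows:
Alice, 70000
Iris, 100000
Dave, 70000
Uma, 120000


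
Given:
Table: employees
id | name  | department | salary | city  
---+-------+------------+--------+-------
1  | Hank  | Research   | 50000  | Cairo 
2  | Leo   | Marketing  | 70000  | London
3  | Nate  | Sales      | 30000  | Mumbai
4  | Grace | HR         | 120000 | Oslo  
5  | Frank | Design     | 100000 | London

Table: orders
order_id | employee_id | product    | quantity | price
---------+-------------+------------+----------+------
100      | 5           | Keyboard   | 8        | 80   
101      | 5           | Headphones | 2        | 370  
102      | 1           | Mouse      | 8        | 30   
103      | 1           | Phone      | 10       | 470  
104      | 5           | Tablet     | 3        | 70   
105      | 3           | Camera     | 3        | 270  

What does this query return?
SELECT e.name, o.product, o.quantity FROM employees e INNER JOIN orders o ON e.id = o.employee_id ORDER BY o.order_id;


Joining employees.id = orders.employee_id:
  employee Frank (id=5) -> order Keyboard
  employee Frank (id=5) -> order Headphones
  employee Hank (id=1) -> order Mouse
  employee Hank (id=1) -> order Phone
  employee Frank (id=5) -> order Tablet
  employee Nate (id=3) -> order Camera


6 rows:
Frank, Keyboard, 8
Frank, Headphones, 2
Hank, Mouse, 8
Hank, Phone, 10
Frank, Tablet, 3
Nate, Camera, 3


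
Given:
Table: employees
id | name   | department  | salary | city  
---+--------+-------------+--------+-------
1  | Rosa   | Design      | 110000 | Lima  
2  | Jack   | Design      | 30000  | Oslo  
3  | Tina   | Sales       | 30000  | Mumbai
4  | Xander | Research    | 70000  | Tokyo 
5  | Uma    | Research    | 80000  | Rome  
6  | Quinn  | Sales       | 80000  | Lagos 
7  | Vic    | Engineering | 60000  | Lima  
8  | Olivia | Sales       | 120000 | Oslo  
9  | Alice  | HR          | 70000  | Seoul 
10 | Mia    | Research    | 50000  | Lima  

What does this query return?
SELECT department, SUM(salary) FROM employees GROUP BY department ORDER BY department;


Summing salary within each department:
  Design: 110000 + 30000 = 140000
  Engineering: 60000 = 60000
  HR: 70000 = 70000
  Research: 70000 + 80000 + 50000 = 200000
  Sales: 30000 + 80000 + 120000 = 230000


5 groups:
Design, 140000
Engineering, 60000
HR, 70000
Research, 200000
Sales, 230000


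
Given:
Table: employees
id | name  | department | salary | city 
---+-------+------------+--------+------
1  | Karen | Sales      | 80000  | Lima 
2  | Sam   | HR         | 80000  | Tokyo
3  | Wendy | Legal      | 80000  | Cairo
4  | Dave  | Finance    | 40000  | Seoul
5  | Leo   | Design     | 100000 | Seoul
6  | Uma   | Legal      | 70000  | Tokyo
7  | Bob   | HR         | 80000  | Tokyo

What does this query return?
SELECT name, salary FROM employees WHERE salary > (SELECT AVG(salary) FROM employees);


Subquery: AVG(salary) = 75714.29
Filtering: salary > 75714.29
  Karen (80000) -> MATCH
  Sam (80000) -> MATCH
  Wendy (80000) -> MATCH
  Leo (100000) -> MATCH
  Bob (80000) -> MATCH


5 rows:
Karen, 80000
Sam, 80000
Wendy, 80000
Leo, 100000
Bob, 80000


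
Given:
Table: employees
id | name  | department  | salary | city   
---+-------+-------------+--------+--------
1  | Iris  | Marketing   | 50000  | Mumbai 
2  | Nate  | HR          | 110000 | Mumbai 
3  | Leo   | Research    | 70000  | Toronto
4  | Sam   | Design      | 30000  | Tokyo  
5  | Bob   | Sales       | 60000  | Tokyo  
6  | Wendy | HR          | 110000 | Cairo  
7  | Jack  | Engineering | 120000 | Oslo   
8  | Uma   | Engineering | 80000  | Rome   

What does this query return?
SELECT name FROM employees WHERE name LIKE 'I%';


LIKE 'I%' matches names starting with 'I'
Matching: 1

1 rows:
Iris


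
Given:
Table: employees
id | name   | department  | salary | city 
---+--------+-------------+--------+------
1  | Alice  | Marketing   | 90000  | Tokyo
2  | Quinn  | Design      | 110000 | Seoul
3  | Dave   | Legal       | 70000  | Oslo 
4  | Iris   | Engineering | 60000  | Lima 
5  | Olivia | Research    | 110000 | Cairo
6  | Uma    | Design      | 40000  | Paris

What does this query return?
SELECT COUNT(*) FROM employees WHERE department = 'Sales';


Counting rows where department = 'Sales'


0


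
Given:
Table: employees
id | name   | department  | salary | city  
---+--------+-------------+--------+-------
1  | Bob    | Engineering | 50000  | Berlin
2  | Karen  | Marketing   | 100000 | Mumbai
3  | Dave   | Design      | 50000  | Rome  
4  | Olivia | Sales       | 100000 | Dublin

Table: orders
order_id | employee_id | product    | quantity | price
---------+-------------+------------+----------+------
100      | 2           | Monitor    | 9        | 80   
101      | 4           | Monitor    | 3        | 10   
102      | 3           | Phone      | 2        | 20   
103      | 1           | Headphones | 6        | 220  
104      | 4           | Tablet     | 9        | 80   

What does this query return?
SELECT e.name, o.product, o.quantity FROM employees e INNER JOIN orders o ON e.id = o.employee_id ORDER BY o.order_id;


Joining employees.id = orders.employee_id:
  employee Karen (id=2) -> order Monitor
  employee Olivia (id=4) -> order Monitor
  employee Dave (id=3) -> order Phone
  employee Bob (id=1) -> order Headphones
  employee Olivia (id=4) -> order Tablet


5 rows:
Karen, Monitor, 9
Olivia, Monitor, 3
Dave, Phone, 2
Bob, Headphones, 6
Olivia, Tablet, 9


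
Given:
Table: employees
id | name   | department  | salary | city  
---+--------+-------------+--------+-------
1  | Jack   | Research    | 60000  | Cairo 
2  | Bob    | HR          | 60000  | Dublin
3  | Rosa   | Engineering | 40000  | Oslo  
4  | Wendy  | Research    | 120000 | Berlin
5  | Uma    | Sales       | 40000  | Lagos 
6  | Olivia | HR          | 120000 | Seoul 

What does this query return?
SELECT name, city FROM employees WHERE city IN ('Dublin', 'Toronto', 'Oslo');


Filtering: city IN ('Dublin', 'Toronto', 'Oslo')
Matching: 2 rows

2 rows:
Bob, Dublin
Rosa, Oslo


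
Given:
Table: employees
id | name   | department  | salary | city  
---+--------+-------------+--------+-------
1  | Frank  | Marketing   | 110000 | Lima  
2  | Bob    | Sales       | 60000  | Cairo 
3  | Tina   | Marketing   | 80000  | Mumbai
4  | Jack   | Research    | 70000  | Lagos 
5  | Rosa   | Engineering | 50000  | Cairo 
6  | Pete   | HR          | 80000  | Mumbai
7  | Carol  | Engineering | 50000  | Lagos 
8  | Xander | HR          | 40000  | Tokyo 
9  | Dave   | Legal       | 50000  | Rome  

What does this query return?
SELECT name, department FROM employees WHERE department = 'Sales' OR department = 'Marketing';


Filtering: department = 'Sales' OR 'Marketing'
Matching: 3 rows

3 rows:
Frank, Marketing
Bob, Sales
Tina, Marketing


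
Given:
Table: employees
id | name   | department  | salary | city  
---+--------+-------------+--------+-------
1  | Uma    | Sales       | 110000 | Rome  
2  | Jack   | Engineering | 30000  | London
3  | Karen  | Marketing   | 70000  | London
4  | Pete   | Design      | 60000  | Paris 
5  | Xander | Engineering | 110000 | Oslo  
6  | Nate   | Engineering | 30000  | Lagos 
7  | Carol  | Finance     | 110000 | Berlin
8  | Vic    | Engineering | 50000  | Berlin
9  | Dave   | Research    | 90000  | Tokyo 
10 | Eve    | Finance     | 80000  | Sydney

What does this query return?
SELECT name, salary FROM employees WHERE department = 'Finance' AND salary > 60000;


Filtering: department = 'Finance' AND salary > 60000
Matching: 2 rows

2 rows:
Carol, 110000
Eve, 80000


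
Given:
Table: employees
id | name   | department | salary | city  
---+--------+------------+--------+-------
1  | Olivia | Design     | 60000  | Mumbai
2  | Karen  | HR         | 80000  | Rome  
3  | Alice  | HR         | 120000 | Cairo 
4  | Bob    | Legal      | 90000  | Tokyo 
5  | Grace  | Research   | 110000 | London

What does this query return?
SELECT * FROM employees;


SELECT * returns all 5 rows with all columns

5 rows:
1, Olivia, Design, 60000, Mumbai
2, Karen, HR, 80000, Rome
3, Alice, HR, 120000, Cairo
4, Bob, Legal, 90000, Tokyo
5, Grace, Research, 110000, London


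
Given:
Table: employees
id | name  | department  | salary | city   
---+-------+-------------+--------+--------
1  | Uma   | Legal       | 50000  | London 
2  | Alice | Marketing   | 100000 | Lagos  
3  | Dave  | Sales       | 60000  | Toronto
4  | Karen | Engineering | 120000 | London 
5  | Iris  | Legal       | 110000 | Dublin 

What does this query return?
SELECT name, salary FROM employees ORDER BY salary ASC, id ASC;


Sorting by salary ASC, then id ASC for ties

5 rows:
Uma, 50000
Dave, 60000
Alice, 100000
Iris, 110000
Karen, 120000


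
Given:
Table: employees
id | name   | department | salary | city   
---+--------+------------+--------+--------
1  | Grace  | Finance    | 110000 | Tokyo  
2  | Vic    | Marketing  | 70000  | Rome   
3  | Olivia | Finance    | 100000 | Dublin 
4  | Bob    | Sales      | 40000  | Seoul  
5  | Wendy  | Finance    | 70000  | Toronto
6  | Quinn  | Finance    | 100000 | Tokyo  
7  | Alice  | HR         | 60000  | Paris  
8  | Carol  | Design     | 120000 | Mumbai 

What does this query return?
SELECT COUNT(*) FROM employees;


COUNT(*) counts all rows

8


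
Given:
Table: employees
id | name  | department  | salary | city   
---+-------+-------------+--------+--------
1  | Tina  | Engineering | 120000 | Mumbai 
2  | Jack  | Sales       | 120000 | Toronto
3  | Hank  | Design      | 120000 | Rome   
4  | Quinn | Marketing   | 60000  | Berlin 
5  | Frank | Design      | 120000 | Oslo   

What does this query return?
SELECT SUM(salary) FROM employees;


SUM(salary) = 120000 + 120000 + 120000 + 60000 + 120000 = 540000

540000


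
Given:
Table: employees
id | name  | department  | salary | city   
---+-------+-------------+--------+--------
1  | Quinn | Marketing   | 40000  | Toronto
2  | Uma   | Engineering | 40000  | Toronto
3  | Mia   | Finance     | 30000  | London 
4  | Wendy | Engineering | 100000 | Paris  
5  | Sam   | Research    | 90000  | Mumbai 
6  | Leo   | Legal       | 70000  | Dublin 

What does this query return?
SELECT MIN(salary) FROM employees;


Salaries: 40000, 40000, 30000, 100000, 90000, 70000
MIN = 30000

30000


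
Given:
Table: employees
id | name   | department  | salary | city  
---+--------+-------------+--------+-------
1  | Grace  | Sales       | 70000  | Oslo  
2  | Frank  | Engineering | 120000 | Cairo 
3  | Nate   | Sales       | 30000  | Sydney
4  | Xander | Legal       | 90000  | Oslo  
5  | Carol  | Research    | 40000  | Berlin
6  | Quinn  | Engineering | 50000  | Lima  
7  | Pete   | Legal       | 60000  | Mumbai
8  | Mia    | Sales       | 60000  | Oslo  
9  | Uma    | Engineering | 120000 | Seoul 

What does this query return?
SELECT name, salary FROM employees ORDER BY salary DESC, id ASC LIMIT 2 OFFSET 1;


Sort by salary DESC (id ASC tiebreak), then skip 1 and take 2
Rows 2 through 3

2 rows:
Uma, 120000
Xander, 90000


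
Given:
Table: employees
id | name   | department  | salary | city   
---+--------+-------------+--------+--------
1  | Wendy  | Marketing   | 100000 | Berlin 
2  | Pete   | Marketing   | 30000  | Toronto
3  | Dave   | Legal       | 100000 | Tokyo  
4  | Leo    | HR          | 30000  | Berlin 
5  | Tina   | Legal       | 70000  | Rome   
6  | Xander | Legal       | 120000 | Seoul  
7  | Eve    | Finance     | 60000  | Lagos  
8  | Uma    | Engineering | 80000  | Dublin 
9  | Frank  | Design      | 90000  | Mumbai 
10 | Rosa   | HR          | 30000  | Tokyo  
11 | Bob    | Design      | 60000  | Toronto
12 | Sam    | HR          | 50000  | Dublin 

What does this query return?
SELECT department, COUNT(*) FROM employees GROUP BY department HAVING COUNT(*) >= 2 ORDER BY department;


Groups with count >= 2:
  Design: 2 -> PASS
  HR: 3 -> PASS
  Legal: 3 -> PASS
  Marketing: 2 -> PASS
  Engineering: 1 -> filtered out
  Finance: 1 -> filtered out


4 groups:
Design, 2
HR, 3
Legal, 3
Marketing, 2


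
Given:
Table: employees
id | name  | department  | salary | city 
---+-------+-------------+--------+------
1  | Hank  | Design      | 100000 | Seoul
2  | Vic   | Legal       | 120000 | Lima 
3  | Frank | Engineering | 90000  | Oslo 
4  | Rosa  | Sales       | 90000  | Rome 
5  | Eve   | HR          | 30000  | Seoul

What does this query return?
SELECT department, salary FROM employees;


Projecting columns: department, salary

5 rows:
Design, 100000
Legal, 120000
Engineering, 90000
Sales, 90000
HR, 30000


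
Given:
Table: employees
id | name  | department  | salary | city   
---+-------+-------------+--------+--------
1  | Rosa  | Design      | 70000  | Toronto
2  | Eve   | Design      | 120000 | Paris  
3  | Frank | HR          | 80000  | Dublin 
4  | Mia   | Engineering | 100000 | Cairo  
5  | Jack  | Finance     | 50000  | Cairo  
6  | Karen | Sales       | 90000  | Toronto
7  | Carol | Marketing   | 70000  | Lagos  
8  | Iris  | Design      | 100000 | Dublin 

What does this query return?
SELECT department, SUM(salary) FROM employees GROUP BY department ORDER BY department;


Summing salary within each department:
  Design: 70000 + 120000 + 100000 = 290000
  Engineering: 100000 = 100000
  Finance: 50000 = 50000
  HR: 80000 = 80000
  Marketing: 70000 = 70000
  Sales: 90000 = 90000


6 groups:
Design, 290000
Engineering, 100000
Finance, 50000
HR, 80000
Marketing, 70000
Sales, 90000


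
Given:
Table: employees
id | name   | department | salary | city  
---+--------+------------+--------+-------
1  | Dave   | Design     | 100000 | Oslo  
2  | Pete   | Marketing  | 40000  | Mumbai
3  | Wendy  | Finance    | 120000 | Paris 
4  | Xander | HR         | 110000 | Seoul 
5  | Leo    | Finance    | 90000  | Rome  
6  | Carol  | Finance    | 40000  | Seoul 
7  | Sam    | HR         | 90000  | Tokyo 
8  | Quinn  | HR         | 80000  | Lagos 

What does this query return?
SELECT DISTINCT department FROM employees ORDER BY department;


All 'department' values (row order): Design, Marketing, Finance, HR, Finance, Finance, HR, HR
Removing duplicates leaves 4 unique value(s).

4 values:
Design
Finance
HR
Marketing


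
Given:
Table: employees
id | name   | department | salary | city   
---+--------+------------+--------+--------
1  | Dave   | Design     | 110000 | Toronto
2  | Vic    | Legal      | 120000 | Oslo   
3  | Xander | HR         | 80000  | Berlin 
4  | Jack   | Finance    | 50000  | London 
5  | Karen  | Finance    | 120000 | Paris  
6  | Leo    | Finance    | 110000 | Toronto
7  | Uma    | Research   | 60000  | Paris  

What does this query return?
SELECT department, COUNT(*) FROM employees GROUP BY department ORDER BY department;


Assigning each row to its department group:
  Dave -> Design
  Vic -> Legal
  Xander -> HR
  Jack -> Finance
  Karen -> Finance
  Leo -> Finance
  Uma -> Research


5 groups:
Design, 1
Finance, 3
HR, 1
Legal, 1
Research, 1


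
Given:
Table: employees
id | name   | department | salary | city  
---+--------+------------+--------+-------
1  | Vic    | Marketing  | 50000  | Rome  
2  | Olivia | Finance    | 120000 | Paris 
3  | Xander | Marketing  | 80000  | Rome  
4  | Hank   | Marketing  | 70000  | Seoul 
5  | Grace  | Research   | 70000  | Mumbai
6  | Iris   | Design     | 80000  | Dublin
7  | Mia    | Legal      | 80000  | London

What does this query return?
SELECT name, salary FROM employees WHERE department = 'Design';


Filtering: department = 'Design'
Matching rows: 1

1 rows:
Iris, 80000
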